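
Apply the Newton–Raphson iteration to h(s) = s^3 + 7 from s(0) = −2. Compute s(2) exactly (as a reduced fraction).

h'(s) = 3s^2.
h(−2) = −1, h'(−2) = 12, so s(1) = (−2) − (−1)/12 = −23/12.
h(−23/12) = −71/1728, h'(−23/12) = 529/48, so s(2) = (−23/12) − (−71/1728)/(529/48) = −18215/9522.

−18215/9522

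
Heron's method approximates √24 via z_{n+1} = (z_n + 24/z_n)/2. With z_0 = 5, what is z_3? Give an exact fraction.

z_1 = (5 + 24/5)/2 = 49/10.
z_2 = (49/10 + 24/(49/10))/2 = 4801/980.
z_3 = (4801/980 + 24/(4801/980))/2 = 46099201/9409960.

46099201/9409960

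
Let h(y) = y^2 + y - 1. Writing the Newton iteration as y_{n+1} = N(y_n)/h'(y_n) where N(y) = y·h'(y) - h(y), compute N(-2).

5

h'(y) = 2y + 1.
N(y) = y·h'(y) - h(y) = y·(2y + 1) - (y^2 + y - 1) = y^2 + 1.
N(-2) = 5.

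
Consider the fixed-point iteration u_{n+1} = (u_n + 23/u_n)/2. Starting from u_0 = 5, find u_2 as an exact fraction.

1151/240

u_1 = (5 + 23/5)/2 = 24/5.
u_2 = (24/5 + 23/(24/5))/2 = 1151/240.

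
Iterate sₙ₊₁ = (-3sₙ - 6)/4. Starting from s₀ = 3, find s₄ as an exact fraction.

93/256

s₁ = (-3·3 - 6)/4 = -15/4.
s₂ = (-3·(-15/4) - 6)/4 = 21/16.
s₃ = (-3·(21/16) - 6)/4 = -159/64.
s₄ = (-3·(-159/64) - 6)/4 = 93/256.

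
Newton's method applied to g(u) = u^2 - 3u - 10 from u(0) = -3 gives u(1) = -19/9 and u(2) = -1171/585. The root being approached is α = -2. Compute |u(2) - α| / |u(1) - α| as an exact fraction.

u(1) - α = -19/9 - (-2) = -19/9 + 2 = -1/9, so |u(1) - α| = 1/9.
u(2) - α = -1171/585 - (-2) = -1171/585 + 2 = -1/585, so |u(2) - α| = 1/585.
Ratio = (1/585) / (1/9) = 1/65.

1/65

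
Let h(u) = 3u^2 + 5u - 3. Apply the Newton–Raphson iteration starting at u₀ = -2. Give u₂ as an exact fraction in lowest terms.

-822/385

h'(u) = 6u + 5.
h(-2) = -1, h'(-2) = -7, so u₁ = (-2) - (-1)/(-7) = -15/7.
h(-15/7) = 3/49, h'(-15/7) = -55/7, so u₂ = (-15/7) - (3/49)/(-55/7) = -822/385.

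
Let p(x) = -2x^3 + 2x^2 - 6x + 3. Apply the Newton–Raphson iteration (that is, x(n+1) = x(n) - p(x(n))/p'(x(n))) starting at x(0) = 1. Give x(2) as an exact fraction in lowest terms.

p'(x) = -6x^2 + 4x - 6.
p(1) = -3, p'(1) = -8, so x(1) = 1 - (-3)/(-8) = 5/8.
p(5/8) = -117/256, p'(5/8) = -187/32, so x(2) = (5/8) - (-117/256)/(-187/32) = 409/748.

409/748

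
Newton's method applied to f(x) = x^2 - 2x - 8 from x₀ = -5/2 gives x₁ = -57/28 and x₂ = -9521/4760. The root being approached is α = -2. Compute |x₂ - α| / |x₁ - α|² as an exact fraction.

14/85

x₁ - α = -57/28 - (-2) = -57/28 + 2 = -1/28, so |x₁ - α| = 1/28.
x₂ - α = -9521/4760 - (-2) = -9521/4760 + 2 = -1/4760, so |x₂ - α| = 1/4760.
|x₁ - α|² = 1/784.
Ratio = (1/4760) / (1/784) = 14/85.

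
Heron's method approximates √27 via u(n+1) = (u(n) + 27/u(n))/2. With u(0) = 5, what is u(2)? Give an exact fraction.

1351/260

u(1) = (5 + 27/5)/2 = 26/5.
u(2) = (26/5 + 27/(26/5))/2 = 1351/260.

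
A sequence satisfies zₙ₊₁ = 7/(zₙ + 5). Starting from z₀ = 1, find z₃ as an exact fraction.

259/227

z₁ = 7/(1 + 5) = 7/6.
z₂ = 7/(7/6 + 5) = 42/37.
z₃ = 7/(42/37 + 5) = 259/227.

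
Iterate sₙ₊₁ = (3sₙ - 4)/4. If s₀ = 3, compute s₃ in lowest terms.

s₁ = (3·3 - 4)/4 = 5/4.
s₂ = (3·(5/4) - 4)/4 = -1/16.
s₃ = (3·(-1/16) - 4)/4 = -67/64.

-67/64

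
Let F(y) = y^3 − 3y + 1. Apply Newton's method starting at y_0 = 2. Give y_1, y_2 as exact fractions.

F'(y) = 3y^2 − 3.
F(2) = 3, F'(2) = 9, so y_1 = 2 − 3/9 = 5/3.
F(5/3) = 17/27, F'(5/3) = 16/3, so y_2 = (5/3) − (17/27)/(16/3) = 223/144.

y_1 = 5/3, y_2 = 223/144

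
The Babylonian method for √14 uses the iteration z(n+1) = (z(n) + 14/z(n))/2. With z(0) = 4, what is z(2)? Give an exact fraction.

449/120

z(1) = (4 + 14/4)/2 = 15/4.
z(2) = (15/4 + 14/(15/4))/2 = 449/120.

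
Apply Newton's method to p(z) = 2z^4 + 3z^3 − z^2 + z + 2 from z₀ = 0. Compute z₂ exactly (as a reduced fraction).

p'(z) = 8z^3 + 9z^2 − 2z + 1.
p(0) = 2, p'(0) = 1, so z₁ = 0 − 2/1 = −2.
p(−2) = 4, p'(−2) = −23, so z₂ = (−2) − 4/(−23) = −42/23.

−42/23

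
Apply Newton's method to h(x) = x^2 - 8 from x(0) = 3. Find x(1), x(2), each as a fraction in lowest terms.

x(1) = 17/6, x(2) = 577/204

h'(x) = 2x.
h(3) = 1, h'(3) = 6, so x(1) = 3 - 1/6 = 17/6.
h(17/6) = 1/36, h'(17/6) = 17/3, so x(2) = (17/6) - (1/36)/(17/3) = 577/204.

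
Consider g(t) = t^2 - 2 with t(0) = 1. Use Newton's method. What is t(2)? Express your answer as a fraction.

g'(t) = 2t.
g(1) = -1, g'(1) = 2, so t(1) = 1 - (-1)/2 = 3/2.
g(3/2) = 1/4, g'(3/2) = 3, so t(2) = (3/2) - (1/4)/3 = 17/12.

17/12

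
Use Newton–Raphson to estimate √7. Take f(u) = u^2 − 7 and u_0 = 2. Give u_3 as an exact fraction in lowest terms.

108497/41008

f'(u) = 2u.
f(2) = −3, f'(2) = 4, so u_1 = 2 − (−3)/4 = 11/4.
f(11/4) = 9/16, f'(11/4) = 11/2, so u_2 = (11/4) − (9/16)/(11/2) = 233/88.
f(233/88) = 81/7744, f'(233/88) = 233/44, so u_3 = (233/88) − (81/7744)/(233/44) = 108497/41008.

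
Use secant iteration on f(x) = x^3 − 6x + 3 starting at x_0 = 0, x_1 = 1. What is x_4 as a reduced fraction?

f(0) = 3, f(1) = −2. x_2 = 1 − (−2)·(1 − 0)/((−2) − 3) = 3/5.
f(1) = −2, f(3/5) = −48/125. x_3 = (3/5) − (−48/125)·((3/5) − 1)/((−48/125) − (−2)) = 51/101.
f(3/5) = −48/125, f(51/101) = 102048/1030301. x_4 = (51/101) − (102048/1030301)·((51/101) − (3/5))/((102048/1030301) − (−48/125)) = 226567/432017.

226567/432017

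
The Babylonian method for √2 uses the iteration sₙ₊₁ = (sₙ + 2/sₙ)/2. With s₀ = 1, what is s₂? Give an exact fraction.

17/12

s₁ = (1 + 2/1)/2 = 3/2.
s₂ = (3/2 + 2/(3/2))/2 = 17/12.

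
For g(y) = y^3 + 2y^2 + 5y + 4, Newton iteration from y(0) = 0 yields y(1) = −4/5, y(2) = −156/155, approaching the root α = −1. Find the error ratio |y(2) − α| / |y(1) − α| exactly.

y(1) − α = −4/5 − (−1) = −4/5 + 1 = 1/5, so |y(1) − α| = 1/5.
y(2) − α = −156/155 − (−1) = −156/155 + 1 = −1/155, so |y(2) − α| = 1/155.
Ratio = (1/155) / (1/5) = 1/31.

1/31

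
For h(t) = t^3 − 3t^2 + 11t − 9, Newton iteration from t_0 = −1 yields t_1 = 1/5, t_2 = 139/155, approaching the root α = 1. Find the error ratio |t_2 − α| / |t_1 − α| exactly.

4/31

t_1 − α = 1/5 − 1 = −4/5, so |t_1 − α| = 4/5.
t_2 − α = 139/155 − 1 = −16/155, so |t_2 − α| = 16/155.
Ratio = (16/155) / (4/5) = 4/31.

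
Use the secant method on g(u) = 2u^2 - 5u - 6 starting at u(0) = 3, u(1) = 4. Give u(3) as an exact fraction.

98/29

g(3) = -3, g(4) = 6. u(2) = 4 - 6·(4 - 3)/(6 - (-3)) = 10/3.
g(4) = 6, g(10/3) = -4/9. u(3) = (10/3) - (-4/9)·((10/3) - 4)/((-4/9) - 6) = 98/29.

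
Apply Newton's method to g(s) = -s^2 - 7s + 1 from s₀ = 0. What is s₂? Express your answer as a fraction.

50/357

g'(s) = -2s - 7.
g(0) = 1, g'(0) = -7, so s₁ = 0 - 1/(-7) = 1/7.
g(1/7) = -1/49, g'(1/7) = -51/7, so s₂ = (1/7) - (-1/49)/(-51/7) = 50/357.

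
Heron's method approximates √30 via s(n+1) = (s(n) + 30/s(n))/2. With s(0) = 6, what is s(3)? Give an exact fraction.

s(1) = (6 + 30/6)/2 = 11/2.
s(2) = (11/2 + 30/(11/2))/2 = 241/44.
s(3) = (241/44 + 30/(241/44))/2 = 116161/21208.

116161/21208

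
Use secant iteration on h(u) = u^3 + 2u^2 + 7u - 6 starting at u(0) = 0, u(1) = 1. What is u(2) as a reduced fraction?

3/5

h(0) = -6, h(1) = 4. u(2) = 1 - 4·(1 - 0)/(4 - (-6)) = 3/5.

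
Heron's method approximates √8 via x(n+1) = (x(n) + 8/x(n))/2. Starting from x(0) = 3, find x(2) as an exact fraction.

577/204

x(1) = (3 + 8/3)/2 = 17/6.
x(2) = (17/6 + 8/(17/6))/2 = 577/204.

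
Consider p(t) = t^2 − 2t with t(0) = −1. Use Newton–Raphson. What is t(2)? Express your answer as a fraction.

−1/40

p'(t) = 2t − 2.
p(−1) = 3, p'(−1) = −4, so t(1) = (−1) − 3/(−4) = −1/4.
p(−1/4) = 9/16, p'(−1/4) = −5/2, so t(2) = (−1/4) − (9/16)/(−5/2) = −1/40.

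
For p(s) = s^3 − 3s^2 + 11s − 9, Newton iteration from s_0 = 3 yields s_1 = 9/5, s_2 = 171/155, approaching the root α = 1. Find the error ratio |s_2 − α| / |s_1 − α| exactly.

4/31

s_1 − α = 9/5 − 1 = 4/5, so |s_1 − α| = 4/5.
s_2 − α = 171/155 − 1 = 16/155, so |s_2 − α| = 16/155.
Ratio = (16/155) / (4/5) = 4/31.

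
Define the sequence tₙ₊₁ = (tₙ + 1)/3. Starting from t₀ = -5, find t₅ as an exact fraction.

116/243

t₁ = ((-5) + 1)/3 = -4/3.
t₂ = ((-4/3) + 1)/3 = -1/9.
t₃ = ((-1/9) + 1)/3 = 8/27.
t₄ = ((8/27) + 1)/3 = 35/81.
t₅ = ((35/81) + 1)/3 = 116/243.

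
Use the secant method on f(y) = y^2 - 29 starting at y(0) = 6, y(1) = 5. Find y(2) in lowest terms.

59/11

f(6) = 7, f(5) = -4. y(2) = 5 - (-4)·(5 - 6)/((-4) - 7) = 59/11.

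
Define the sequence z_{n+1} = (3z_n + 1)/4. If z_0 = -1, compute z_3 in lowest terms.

z_1 = (3·(-1) + 1)/4 = -1/2.
z_2 = (3·(-1/2) + 1)/4 = -1/8.
z_3 = (3·(-1/8) + 1)/4 = 5/32.

5/32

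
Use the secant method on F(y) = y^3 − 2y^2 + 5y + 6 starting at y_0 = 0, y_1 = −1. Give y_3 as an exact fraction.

F(0) = 6, F(−1) = −2. y_2 = (−1) − (−2)·((−1) − 0)/((−2) − 6) = −3/4.
F(−1) = −2, F(−3/4) = 45/64. y_3 = (−3/4) − (45/64)·((−3/4) − (−1))/((45/64) − (−2)) = −141/173.

−141/173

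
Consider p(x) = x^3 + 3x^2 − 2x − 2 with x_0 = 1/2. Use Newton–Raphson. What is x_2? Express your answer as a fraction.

3583/2933

p'(x) = 3x^2 + 6x − 2.
p(1/2) = −17/8, p'(1/2) = 7/4, so x_1 = (1/2) − (−17/8)/(7/4) = 12/7.
p(12/7) = 2890/343, p'(12/7) = 838/49, so x_2 = (12/7) − (2890/343)/(838/49) = 3583/2933.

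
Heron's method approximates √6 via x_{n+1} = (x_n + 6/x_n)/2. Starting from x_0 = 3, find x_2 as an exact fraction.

x_1 = (3 + 6/3)/2 = 5/2.
x_2 = (5/2 + 6/(5/2))/2 = 49/20.

49/20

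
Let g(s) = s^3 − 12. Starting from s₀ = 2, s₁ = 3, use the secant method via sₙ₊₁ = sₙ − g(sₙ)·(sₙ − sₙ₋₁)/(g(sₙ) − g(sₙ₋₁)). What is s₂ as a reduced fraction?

g(2) = −4, g(3) = 15. s₂ = 3 − 15·(3 − 2)/(15 − (−4)) = 42/19.

42/19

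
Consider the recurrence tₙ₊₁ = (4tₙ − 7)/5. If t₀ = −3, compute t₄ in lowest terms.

t₁ = (4·(−3) − 7)/5 = −19/5.
t₂ = (4·(−19/5) − 7)/5 = −111/25.
t₃ = (4·(−111/25) − 7)/5 = −619/125.
t₄ = (4·(−619/125) − 7)/5 = −3351/625.

−3351/625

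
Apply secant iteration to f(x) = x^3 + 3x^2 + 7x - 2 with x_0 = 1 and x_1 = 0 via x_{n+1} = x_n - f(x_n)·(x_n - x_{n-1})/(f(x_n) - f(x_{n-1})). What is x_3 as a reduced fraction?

f(1) = 9, f(0) = -2. x_2 = 0 - (-2)·(0 - 1)/((-2) - 9) = 2/11.
f(0) = -2, f(2/11) = -828/1331. x_3 = (2/11) - (-828/1331)·((2/11) - 0)/((-828/1331) - (-2)) = 242/917.

242/917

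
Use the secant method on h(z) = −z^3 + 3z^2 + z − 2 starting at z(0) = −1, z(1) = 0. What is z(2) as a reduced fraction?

h(−1) = 1, h(0) = −2. z(2) = 0 − (−2)·(0 − (−1))/((−2) − 1) = −2/3.

−2/3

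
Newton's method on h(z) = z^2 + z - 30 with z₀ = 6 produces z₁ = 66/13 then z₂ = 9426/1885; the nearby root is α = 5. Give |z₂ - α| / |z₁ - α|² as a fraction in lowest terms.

13/145

z₁ - α = 66/13 - 5 = 1/13, so |z₁ - α| = 1/13.
z₂ - α = 9426/1885 - 5 = 1/1885, so |z₂ - α| = 1/1885.
|z₁ - α|² = 1/169.
Ratio = (1/1885) / (1/169) = 13/145.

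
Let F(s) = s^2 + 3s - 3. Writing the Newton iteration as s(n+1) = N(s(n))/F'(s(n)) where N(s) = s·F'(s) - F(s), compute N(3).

12

F'(s) = 2s + 3.
N(s) = s·F'(s) - F(s) = s·(2s + 3) - (s^2 + 3s - 3) = s^2 + 3.
N(3) = 12.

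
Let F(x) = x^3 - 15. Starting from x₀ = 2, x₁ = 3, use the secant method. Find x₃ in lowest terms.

6395/2613

F(2) = -7, F(3) = 12. x₂ = 3 - 12·(3 - 2)/(12 - (-7)) = 45/19.
F(3) = 12, F(45/19) = -11760/6859. x₃ = (45/19) - (-11760/6859)·((45/19) - 3)/((-11760/6859) - 12) = 6395/2613.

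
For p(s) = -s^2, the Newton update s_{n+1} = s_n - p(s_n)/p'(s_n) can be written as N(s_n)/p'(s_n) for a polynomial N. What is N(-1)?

p'(s) = -2s.
N(s) = s·p'(s) - p(s) = s·(-2s) - (-s^2) = -s^2.
N(-1) = -1.

-1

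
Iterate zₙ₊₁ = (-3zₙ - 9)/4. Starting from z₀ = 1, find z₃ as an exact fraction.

z₁ = (-3·1 - 9)/4 = -3.
z₂ = (-3·(-3) - 9)/4 = 0.
z₃ = (-3·0 - 9)/4 = -9/4.

-9/4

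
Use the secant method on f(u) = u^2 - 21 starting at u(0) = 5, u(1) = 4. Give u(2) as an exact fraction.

f(5) = 4, f(4) = -5. u(2) = 4 - (-5)·(4 - 5)/((-5) - 4) = 41/9.

41/9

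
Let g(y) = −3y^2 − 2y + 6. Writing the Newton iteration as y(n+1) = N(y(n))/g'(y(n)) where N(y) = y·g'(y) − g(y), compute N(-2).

g'(y) = −6y − 2.
N(y) = y·g'(y) − g(y) = y·(−6y − 2) − (−3y^2 − 2y + 6) = −3y^2 − 6.
N(-2) = −18.

−18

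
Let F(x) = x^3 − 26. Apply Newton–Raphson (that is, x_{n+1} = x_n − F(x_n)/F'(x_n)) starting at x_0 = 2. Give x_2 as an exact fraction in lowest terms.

149/49

F'(x) = 3x^2.
F(2) = −18, F'(2) = 12, so x_1 = 2 − (−18)/12 = 7/2.
F(7/2) = 135/8, F'(7/2) = 147/4, so x_2 = (7/2) − (135/8)/(147/4) = 149/49.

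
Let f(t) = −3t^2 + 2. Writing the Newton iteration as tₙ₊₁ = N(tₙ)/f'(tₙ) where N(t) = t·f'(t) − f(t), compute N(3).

−29

f'(t) = −6t.
N(t) = t·f'(t) − f(t) = t·(−6t) − (−3t^2 + 2) = −3t^2 − 2.
N(3) = −29.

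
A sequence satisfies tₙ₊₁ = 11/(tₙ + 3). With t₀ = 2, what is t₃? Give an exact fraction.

286/133

t₁ = 11/(2 + 3) = 11/5.
t₂ = 11/(11/5 + 3) = 55/26.
t₃ = 11/(55/26 + 3) = 286/133.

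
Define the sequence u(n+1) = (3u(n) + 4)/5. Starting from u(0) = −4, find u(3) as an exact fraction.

88/125

u(1) = (3·(−4) + 4)/5 = −8/5.
u(2) = (3·(−8/5) + 4)/5 = −4/25.
u(3) = (3·(−4/25) + 4)/5 = 88/125.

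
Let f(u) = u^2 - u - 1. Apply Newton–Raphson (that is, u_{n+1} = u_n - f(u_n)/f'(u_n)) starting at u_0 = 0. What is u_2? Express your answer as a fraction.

-2/3

f'(u) = 2u - 1.
f(0) = -1, f'(0) = -1, so u_1 = 0 - (-1)/(-1) = -1.
f(-1) = 1, f'(-1) = -3, so u_2 = (-1) - 1/(-3) = -2/3.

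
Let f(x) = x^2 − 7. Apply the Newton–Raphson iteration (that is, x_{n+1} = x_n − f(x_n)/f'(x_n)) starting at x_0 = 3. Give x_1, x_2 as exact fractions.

f'(x) = 2x.
f(3) = 2, f'(3) = 6, so x_1 = 3 − 2/6 = 8/3.
f(8/3) = 1/9, f'(8/3) = 16/3, so x_2 = (8/3) − (1/9)/(16/3) = 127/48.

x_1 = 8/3, x_2 = 127/48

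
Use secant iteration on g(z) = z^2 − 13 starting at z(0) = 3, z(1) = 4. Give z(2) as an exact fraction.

25/7

g(3) = −4, g(4) = 3. z(2) = 4 − 3·(4 − 3)/(3 − (−4)) = 25/7.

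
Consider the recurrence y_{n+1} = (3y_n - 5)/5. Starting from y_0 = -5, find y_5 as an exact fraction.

y_1 = (3·(-5) - 5)/5 = -4.
y_2 = (3·(-4) - 5)/5 = -17/5.
y_3 = (3·(-17/5) - 5)/5 = -76/25.
y_4 = (3·(-76/25) - 5)/5 = -353/125.
y_5 = (3·(-353/125) - 5)/5 = -1684/625.

-1684/625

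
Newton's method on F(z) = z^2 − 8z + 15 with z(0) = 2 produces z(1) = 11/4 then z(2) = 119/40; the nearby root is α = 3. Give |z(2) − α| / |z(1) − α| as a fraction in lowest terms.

1/10

z(1) − α = 11/4 − 3 = −1/4, so |z(1) − α| = 1/4.
z(2) − α = 119/40 − 3 = −1/40, so |z(2) − α| = 1/40.
Ratio = (1/40) / (1/4) = 1/10.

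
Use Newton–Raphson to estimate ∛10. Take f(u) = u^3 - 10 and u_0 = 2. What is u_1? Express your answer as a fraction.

13/6

f'(u) = 3u^2.
f(2) = -2, f'(2) = 12, so u_1 = 2 - (-2)/12 = 13/6.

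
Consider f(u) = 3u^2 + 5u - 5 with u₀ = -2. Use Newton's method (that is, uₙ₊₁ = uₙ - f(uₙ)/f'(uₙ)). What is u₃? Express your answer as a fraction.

-4809437/2029363

f'(u) = 6u + 5.
f(-2) = -3, f'(-2) = -7, so u₁ = (-2) - (-3)/(-7) = -17/7.
f(-17/7) = 27/49, f'(-17/7) = -67/7, so u₂ = (-17/7) - (27/49)/(-67/7) = -1112/469.
f(-1112/469) = 2187/219961, f'(-1112/469) = -4327/469, so u₃ = (-1112/469) - (2187/219961)/(-4327/469) = -4809437/2029363.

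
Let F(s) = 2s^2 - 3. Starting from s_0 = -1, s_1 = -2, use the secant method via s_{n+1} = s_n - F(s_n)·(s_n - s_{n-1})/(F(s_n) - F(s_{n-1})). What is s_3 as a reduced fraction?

-23/19

F(-1) = -1, F(-2) = 5. s_2 = (-2) - 5·((-2) - (-1))/(5 - (-1)) = -7/6.
F(-2) = 5, F(-7/6) = -5/18. s_3 = (-7/6) - (-5/18)·((-7/6) - (-2))/((-5/18) - 5) = -23/19.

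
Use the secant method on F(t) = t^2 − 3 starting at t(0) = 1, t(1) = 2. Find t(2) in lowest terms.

F(1) = −2, F(2) = 1. t(2) = 2 − 1·(2 − 1)/(1 − (−2)) = 5/3.

5/3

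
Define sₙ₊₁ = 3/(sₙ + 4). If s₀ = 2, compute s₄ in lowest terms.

s₁ = 3/(2 + 4) = 1/2.
s₂ = 3/(1/2 + 4) = 2/3.
s₃ = 3/(2/3 + 4) = 9/14.
s₄ = 3/(9/14 + 4) = 42/65.

42/65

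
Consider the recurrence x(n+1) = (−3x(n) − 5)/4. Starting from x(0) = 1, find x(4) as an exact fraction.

x(1) = (−3·1 − 5)/4 = −2.
x(2) = (−3·(−2) − 5)/4 = 1/4.
x(3) = (−3·(1/4) − 5)/4 = −23/16.
x(4) = (−3·(−23/16) − 5)/4 = −11/64.

−11/64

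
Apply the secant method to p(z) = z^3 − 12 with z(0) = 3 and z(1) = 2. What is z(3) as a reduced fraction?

2763/1201

p(3) = 15, p(2) = −4. z(2) = 2 − (−4)·(2 − 3)/((−4) − 15) = 42/19.
p(2) = −4, p(42/19) = −8220/6859. z(3) = (42/19) − (−8220/6859)·((42/19) − 2)/((−8220/6859) − (−4)) = 2763/1201.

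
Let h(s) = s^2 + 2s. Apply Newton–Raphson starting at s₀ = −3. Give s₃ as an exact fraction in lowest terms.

−6561/3280

h'(s) = 2s + 2.
h(−3) = 3, h'(−3) = −4, so s₁ = (−3) − 3/(−4) = −9/4.
h(−9/4) = 9/16, h'(−9/4) = −5/2, so s₂ = (−9/4) − (9/16)/(−5/2) = −81/40.
h(−81/40) = 81/1600, h'(−81/40) = −41/20, so s₃ = (−81/40) − (81/1600)/(−41/20) = −6561/3280.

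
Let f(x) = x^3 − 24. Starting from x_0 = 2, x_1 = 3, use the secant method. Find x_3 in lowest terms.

8882/3081

f(2) = −16, f(3) = 3. x_2 = 3 − 3·(3 − 2)/(3 − (−16)) = 54/19.
f(3) = 3, f(54/19) = −7152/6859. x_3 = (54/19) − (−7152/6859)·((54/19) − 3)/((−7152/6859) − 3) = 8882/3081.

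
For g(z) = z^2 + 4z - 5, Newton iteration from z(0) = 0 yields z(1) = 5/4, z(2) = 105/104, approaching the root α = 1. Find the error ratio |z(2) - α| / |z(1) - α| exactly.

1/26

z(1) - α = 5/4 - 1 = 1/4, so |z(1) - α| = 1/4.
z(2) - α = 105/104 - 1 = 1/104, so |z(2) - α| = 1/104.
Ratio = (1/104) / (1/4) = 1/26.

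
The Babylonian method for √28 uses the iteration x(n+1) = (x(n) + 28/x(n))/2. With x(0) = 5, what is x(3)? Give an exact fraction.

x(1) = (5 + 28/5)/2 = 53/10.
x(2) = (53/10 + 28/(53/10))/2 = 5609/1060.
x(3) = (5609/1060 + 28/(5609/1060))/2 = 62921681/11891080.

62921681/11891080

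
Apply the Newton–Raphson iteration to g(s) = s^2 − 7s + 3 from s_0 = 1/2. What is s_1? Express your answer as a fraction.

g'(s) = 2s − 7.
g(1/2) = −1/4, g'(1/2) = −6, so s_1 = (1/2) − (−1/4)/(−6) = 11/24.

11/24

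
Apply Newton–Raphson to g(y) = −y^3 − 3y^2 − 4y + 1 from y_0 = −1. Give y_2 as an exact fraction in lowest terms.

g'(y) = −3y^2 − 6y − 4.
g(−1) = 3, g'(−1) = −1, so y_1 = (−1) − 3/(−1) = 2.
g(2) = −27, g'(2) = −28, so y_2 = 2 − (−27)/(−28) = 29/28.

29/28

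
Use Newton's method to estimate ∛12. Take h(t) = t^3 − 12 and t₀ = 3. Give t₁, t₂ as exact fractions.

t₁ = 22/9, t₂ = 7511/3267

h'(t) = 3t^2.
h(3) = 15, h'(3) = 27, so t₁ = 3 − 15/27 = 22/9.
h(22/9) = 1900/729, h'(22/9) = 484/27, so t₂ = (22/9) − (1900/729)/(484/27) = 7511/3267.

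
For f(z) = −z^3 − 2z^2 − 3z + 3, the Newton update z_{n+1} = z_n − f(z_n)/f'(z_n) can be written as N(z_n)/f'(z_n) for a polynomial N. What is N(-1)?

f'(z) = −3z^2 − 4z − 3.
N(z) = z·f'(z) − f(z) = z·(−3z^2 − 4z − 3) − (−z^3 − 2z^2 − 3z + 3) = −2z^3 − 2z^2 − 3.
N(-1) = −3.

−3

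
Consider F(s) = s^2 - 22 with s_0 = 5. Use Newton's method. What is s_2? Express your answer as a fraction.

F'(s) = 2s.
F(5) = 3, F'(5) = 10, so s_1 = 5 - 3/10 = 47/10.
F(47/10) = 9/100, F'(47/10) = 47/5, so s_2 = (47/10) - (9/100)/(47/5) = 4409/940.

4409/940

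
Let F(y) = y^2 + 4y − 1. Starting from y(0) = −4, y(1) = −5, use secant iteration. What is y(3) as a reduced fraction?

−55/13

F(−4) = −1, F(−5) = 4. y(2) = (−5) − 4·((−5) − (−4))/(4 − (−1)) = −21/5.
F(−5) = 4, F(−21/5) = −4/25. y(3) = (−21/5) − (−4/25)·((−21/5) − (−5))/((−4/25) − 4) = −55/13.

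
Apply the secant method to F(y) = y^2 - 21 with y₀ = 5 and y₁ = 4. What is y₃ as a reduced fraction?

353/77

F(5) = 4, F(4) = -5. y₂ = 4 - (-5)·(4 - 5)/((-5) - 4) = 41/9.
F(4) = -5, F(41/9) = -20/81. y₃ = (41/9) - (-20/81)·((41/9) - 4)/((-20/81) - (-5)) = 353/77.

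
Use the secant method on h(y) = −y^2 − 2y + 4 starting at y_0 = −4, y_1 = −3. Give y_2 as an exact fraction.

h(−4) = −4, h(−3) = 1. y_2 = (−3) − 1·((−3) − (−4))/(1 − (−4)) = −16/5.

−16/5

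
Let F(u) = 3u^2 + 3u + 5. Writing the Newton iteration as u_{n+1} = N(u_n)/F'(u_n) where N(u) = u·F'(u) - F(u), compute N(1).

F'(u) = 6u + 3.
N(u) = u·F'(u) - F(u) = u·(6u + 3) - (3u^2 + 3u + 5) = 3u^2 - 5.
N(1) = -2.

-2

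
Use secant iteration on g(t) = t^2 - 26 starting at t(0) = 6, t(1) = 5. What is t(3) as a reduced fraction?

g(6) = 10, g(5) = -1. t(2) = 5 - (-1)·(5 - 6)/((-1) - 10) = 56/11.
g(5) = -1, g(56/11) = -10/121. t(3) = (56/11) - (-10/121)·((56/11) - 5)/((-10/121) - (-1)) = 566/111.

566/111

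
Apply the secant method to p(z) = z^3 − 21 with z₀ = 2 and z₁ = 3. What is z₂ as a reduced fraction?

51/19

p(2) = −13, p(3) = 6. z₂ = 3 − 6·(3 − 2)/(6 − (−13)) = 51/19.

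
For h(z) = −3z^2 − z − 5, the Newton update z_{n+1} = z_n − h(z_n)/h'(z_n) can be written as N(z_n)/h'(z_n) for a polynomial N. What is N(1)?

h'(z) = −6z − 1.
N(z) = z·h'(z) − h(z) = z·(−6z − 1) − (−3z^2 − z − 5) = −3z^2 + 5.
N(1) = 2.

2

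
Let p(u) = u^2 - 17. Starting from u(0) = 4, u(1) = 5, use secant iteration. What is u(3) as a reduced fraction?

p(4) = -1, p(5) = 8. u(2) = 5 - 8·(5 - 4)/(8 - (-1)) = 37/9.
p(5) = 8, p(37/9) = -8/81. u(3) = (37/9) - (-8/81)·((37/9) - 5)/((-8/81) - 8) = 169/41.

169/41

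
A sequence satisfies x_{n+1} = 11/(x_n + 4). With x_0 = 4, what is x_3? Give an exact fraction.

x_1 = 11/(4 + 4) = 11/8.
x_2 = 11/(11/8 + 4) = 88/43.
x_3 = 11/(88/43 + 4) = 473/260.

473/260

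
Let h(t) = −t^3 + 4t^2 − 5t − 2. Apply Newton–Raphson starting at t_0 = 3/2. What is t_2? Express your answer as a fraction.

h'(t) = −3t^2 + 8t − 5.
h(3/2) = −31/8, h'(3/2) = 1/4, so t_1 = (3/2) − (−31/8)/(1/4) = 17.
h(17) = −3844, h'(17) = −736, so t_2 = 17 − (−3844)/(−736) = 2167/184.

2167/184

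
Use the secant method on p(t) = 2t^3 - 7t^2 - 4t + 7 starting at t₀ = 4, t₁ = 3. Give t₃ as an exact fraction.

p(4) = 7, p(3) = -14. t₂ = 3 - (-14)·(3 - 4)/((-14) - 7) = 11/3.
p(3) = -14, p(11/3) = -86/27. t₃ = (11/3) - (-86/27)·((11/3) - 3)/((-86/27) - (-14)) = 282/73.

282/73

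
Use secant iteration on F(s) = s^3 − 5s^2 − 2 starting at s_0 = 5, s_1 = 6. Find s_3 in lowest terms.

F(5) = −2, F(6) = 34. s_2 = 6 − 34·(6 − 5)/(34 − (−2)) = 91/18.
F(6) = 34, F(91/18) = −3383/5832. s_3 = (91/18) − (−3383/5832)·((91/18) − 6)/((−3383/5832) − 34) = 60162/11863.

60162/11863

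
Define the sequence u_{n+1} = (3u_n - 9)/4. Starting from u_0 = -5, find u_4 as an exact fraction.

u_1 = (3·(-5) - 9)/4 = -6.
u_2 = (3·(-6) - 9)/4 = -27/4.
u_3 = (3·(-27/4) - 9)/4 = -117/16.
u_4 = (3·(-117/16) - 9)/4 = -495/64.

-495/64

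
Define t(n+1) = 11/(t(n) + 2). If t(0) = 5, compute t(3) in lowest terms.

t(1) = 11/(5 + 2) = 11/7.
t(2) = 11/(11/7 + 2) = 77/25.
t(3) = 11/(77/25 + 2) = 275/127.

275/127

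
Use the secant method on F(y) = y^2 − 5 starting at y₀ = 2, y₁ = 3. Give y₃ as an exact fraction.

29/13

F(2) = −1, F(3) = 4. y₂ = 3 − 4·(3 − 2)/(4 − (−1)) = 11/5.
F(3) = 4, F(11/5) = −4/25. y₃ = (11/5) − (−4/25)·((11/5) − 3)/((−4/25) − 4) = 29/13.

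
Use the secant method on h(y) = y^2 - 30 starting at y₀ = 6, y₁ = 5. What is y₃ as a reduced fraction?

h(6) = 6, h(5) = -5. y₂ = 5 - (-5)·(5 - 6)/((-5) - 6) = 60/11.
h(5) = -5, h(60/11) = -30/121. y₃ = (60/11) - (-30/121)·((60/11) - 5)/((-30/121) - (-5)) = 126/23.

126/23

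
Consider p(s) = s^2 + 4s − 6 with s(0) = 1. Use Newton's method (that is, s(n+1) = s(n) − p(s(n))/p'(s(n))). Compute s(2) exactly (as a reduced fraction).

p'(s) = 2s + 4.
p(1) = −1, p'(1) = 6, so s(1) = 1 − (−1)/6 = 7/6.
p(7/6) = 1/36, p'(7/6) = 19/3, so s(2) = (7/6) − (1/36)/(19/3) = 265/228.

265/228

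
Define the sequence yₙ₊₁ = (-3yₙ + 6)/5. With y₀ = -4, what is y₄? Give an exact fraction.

y₁ = (-3·(-4) + 6)/5 = 18/5.
y₂ = (-3·(18/5) + 6)/5 = -24/25.
y₃ = (-3·(-24/25) + 6)/5 = 222/125.
y₄ = (-3·(222/125) + 6)/5 = 84/625.

84/625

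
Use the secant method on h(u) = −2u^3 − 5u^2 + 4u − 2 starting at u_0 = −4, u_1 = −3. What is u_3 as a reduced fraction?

h(−4) = 30, h(−3) = −5. u_2 = (−3) − (−5)·((−3) − (−4))/((−5) − 30) = −22/7.
h(−3) = −5, h(−22/7) = −642/343. u_3 = (−22/7) − (−642/343)·((−22/7) − (−3))/((−642/343) − (−5)) = −3464/1073.

−3464/1073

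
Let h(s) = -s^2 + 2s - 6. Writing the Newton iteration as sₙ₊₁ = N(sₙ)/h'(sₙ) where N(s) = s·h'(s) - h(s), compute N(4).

h'(s) = -2s + 2.
N(s) = s·h'(s) - h(s) = s·(-2s + 2) - (-s^2 + 2s - 6) = -s^2 + 6.
N(4) = -10.

-10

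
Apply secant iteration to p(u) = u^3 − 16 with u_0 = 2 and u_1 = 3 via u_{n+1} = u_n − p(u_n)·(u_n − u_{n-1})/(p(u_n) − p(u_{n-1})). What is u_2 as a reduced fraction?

p(2) = −8, p(3) = 11. u_2 = 3 − 11·(3 − 2)/(11 − (−8)) = 46/19.

46/19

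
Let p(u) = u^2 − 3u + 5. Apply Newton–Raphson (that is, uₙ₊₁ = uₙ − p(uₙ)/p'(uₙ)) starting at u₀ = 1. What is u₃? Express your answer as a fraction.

p'(u) = 2u − 3.
p(1) = 3, p'(1) = −1, so u₁ = 1 − 3/(−1) = 4.
p(4) = 9, p'(4) = 5, so u₂ = 4 − 9/5 = 11/5.
p(11/5) = 81/25, p'(11/5) = 7/5, so u₃ = (11/5) − (81/25)/(7/5) = −4/35.

−4/35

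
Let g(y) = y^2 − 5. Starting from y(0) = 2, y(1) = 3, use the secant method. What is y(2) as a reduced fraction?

g(2) = −1, g(3) = 4. y(2) = 3 − 4·(3 − 2)/(4 − (−1)) = 11/5.

11/5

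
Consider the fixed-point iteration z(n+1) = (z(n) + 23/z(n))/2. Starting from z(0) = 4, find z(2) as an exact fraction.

2993/624

z(1) = (4 + 23/4)/2 = 39/8.
z(2) = (39/8 + 23/(39/8))/2 = 2993/624.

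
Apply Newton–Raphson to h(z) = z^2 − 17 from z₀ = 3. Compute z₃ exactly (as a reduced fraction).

h'(z) = 2z.
h(3) = −8, h'(3) = 6, so z₁ = 3 − (−8)/6 = 13/3.
h(13/3) = 16/9, h'(13/3) = 26/3, so z₂ = (13/3) − (16/9)/(26/3) = 161/39.
h(161/39) = 64/1521, h'(161/39) = 322/39, so z₃ = (161/39) − (64/1521)/(322/39) = 25889/6279.

25889/6279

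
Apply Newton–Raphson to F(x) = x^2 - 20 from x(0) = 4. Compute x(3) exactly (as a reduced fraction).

F'(x) = 2x.
F(4) = -4, F'(4) = 8, so x(1) = 4 - (-4)/8 = 9/2.
F(9/2) = 1/4, F'(9/2) = 9, so x(2) = (9/2) - (1/4)/9 = 161/36.
F(161/36) = 1/1296, F'(161/36) = 161/18, so x(3) = (161/36) - (1/1296)/(161/18) = 51841/11592.

51841/11592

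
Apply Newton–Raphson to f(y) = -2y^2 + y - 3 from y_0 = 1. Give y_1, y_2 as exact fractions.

f'(y) = -4y + 1.
f(1) = -4, f'(1) = -3, so y_1 = 1 - (-4)/(-3) = -1/3.
f(-1/3) = -32/9, f'(-1/3) = 7/3, so y_2 = (-1/3) - (-32/9)/(7/3) = 25/21.

y_1 = -1/3, y_2 = 25/21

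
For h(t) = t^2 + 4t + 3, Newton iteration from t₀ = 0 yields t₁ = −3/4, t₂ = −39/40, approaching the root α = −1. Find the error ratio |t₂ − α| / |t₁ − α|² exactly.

t₁ − α = −3/4 − (−1) = −3/4 + 1 = 1/4, so |t₁ − α| = 1/4.
t₂ − α = −39/40 − (−1) = −39/40 + 1 = 1/40, so |t₂ − α| = 1/40.
|t₁ − α|² = 1/16.
Ratio = (1/40) / (1/16) = 2/5.

2/5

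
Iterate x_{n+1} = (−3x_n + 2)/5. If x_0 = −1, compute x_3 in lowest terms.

x_1 = (−3·(−1) + 2)/5 = 1.
x_2 = (−3·1 + 2)/5 = −1/5.
x_3 = (−3·(−1/5) + 2)/5 = 13/25.

13/25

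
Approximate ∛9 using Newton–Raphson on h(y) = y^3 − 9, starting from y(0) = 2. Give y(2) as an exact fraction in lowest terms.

23401/11250

h'(y) = 3y^2.
h(2) = −1, h'(2) = 12, so y(1) = 2 − (−1)/12 = 25/12.
h(25/12) = 73/1728, h'(25/12) = 625/48, so y(2) = (25/12) − (73/1728)/(625/48) = 23401/11250.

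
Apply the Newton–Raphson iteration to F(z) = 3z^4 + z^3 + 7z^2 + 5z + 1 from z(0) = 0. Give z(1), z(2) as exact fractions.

F'(z) = 12z^3 + 3z^2 + 14z + 5.
F(0) = 1, F'(0) = 5, so z(1) = 0 − 1/5 = −1/5.
F(−1/5) = 173/625, F'(−1/5) = 278/125, so z(2) = (−1/5) − (173/625)/(278/125) = −451/1390.

z(1) = −1/5, z(2) = −451/1390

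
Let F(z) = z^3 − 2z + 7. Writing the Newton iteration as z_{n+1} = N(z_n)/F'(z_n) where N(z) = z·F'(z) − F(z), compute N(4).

121

F'(z) = 3z^2 − 2.
N(z) = z·F'(z) − F(z) = z·(3z^2 − 2) − (z^3 − 2z + 7) = 2z^3 − 7.
N(4) = 121.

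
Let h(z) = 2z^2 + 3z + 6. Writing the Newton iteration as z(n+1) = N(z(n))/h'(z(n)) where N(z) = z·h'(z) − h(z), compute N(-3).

12

h'(z) = 4z + 3.
N(z) = z·h'(z) − h(z) = z·(4z + 3) − (2z^2 + 3z + 6) = 2z^2 − 6.
N(-3) = 12.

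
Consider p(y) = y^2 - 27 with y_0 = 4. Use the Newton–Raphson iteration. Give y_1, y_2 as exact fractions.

p'(y) = 2y.
p(4) = -11, p'(4) = 8, so y_1 = 4 - (-11)/8 = 43/8.
p(43/8) = 121/64, p'(43/8) = 43/4, so y_2 = (43/8) - (121/64)/(43/4) = 3577/688.

y_1 = 43/8, y_2 = 3577/688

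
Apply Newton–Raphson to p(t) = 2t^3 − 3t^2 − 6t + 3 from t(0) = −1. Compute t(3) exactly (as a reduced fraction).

p'(t) = 6t^2 − 6t − 6.
p(−1) = 4, p'(−1) = 6, so t(1) = (−1) − 4/6 = −5/3.
p(−5/3) = −124/27, p'(−5/3) = 62/3, so t(2) = (−5/3) − (−124/27)/(62/3) = −13/9.
p(−13/9) = −452/729, p'(−13/9) = 410/27, so t(3) = (−13/9) − (−452/729)/(410/27) = −7769/5535.

−7769/5535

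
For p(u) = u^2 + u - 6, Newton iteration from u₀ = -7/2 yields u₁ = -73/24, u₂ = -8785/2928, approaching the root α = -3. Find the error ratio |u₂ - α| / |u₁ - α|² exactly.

12/61

u₁ - α = -73/24 - (-3) = -73/24 + 3 = -1/24, so |u₁ - α| = 1/24.
u₂ - α = -8785/2928 - (-3) = -8785/2928 + 3 = -1/2928, so |u₂ - α| = 1/2928.
|u₁ - α|² = 1/576.
Ratio = (1/2928) / (1/576) = 12/61.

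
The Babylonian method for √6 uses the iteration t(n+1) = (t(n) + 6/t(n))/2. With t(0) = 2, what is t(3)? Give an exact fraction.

4801/1960

t(1) = (2 + 6/2)/2 = 5/2.
t(2) = (5/2 + 6/(5/2))/2 = 49/20.
t(3) = (49/20 + 6/(49/20))/2 = 4801/1960.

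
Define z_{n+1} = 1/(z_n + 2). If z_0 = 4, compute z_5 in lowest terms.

z_1 = 1/(4 + 2) = 1/6.
z_2 = 1/(1/6 + 2) = 6/13.
z_3 = 1/(6/13 + 2) = 13/32.
z_4 = 1/(13/32 + 2) = 32/77.
z_5 = 1/(32/77 + 2) = 77/186.

77/186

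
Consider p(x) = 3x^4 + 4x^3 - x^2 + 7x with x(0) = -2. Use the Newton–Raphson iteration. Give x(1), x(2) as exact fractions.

x(1) = -76/37, x(2) = -7734064/3771373

p'(x) = 12x^3 + 12x^2 - 2x + 7.
p(-2) = -2, p'(-2) = -37, so x(1) = (-2) - (-2)/(-37) = -76/37.
p(-76/37) = 263340/1874161, p'(-76/37) = -2140509/50653, so x(2) = (-76/37) - (263340/1874161)/(-2140509/50653) = -7734064/3771373.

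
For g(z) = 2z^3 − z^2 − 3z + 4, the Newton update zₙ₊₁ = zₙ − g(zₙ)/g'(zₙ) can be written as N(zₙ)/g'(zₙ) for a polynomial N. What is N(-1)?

g'(z) = 6z^2 − 2z − 3.
N(z) = z·g'(z) − g(z) = z·(6z^2 − 2z − 3) − (2z^3 − z^2 − 3z + 4) = 4z^3 − z^2 − 4.
N(-1) = −9.

−9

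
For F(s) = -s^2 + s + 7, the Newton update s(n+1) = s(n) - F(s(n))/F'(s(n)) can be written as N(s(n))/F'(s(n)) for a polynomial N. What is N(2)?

F'(s) = -2s + 1.
N(s) = s·F'(s) - F(s) = s·(-2s + 1) - (-s^2 + s + 7) = -s^2 - 7.
N(2) = -11.

-11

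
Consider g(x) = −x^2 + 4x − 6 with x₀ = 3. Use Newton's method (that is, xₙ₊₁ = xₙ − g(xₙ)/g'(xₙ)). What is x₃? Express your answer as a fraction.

g'(x) = −2x + 4.
g(3) = −3, g'(3) = −2, so x₁ = 3 − (−3)/(−2) = 3/2.
g(3/2) = −9/4, g'(3/2) = 1, so x₂ = (3/2) − (−9/4)/1 = 15/4.
g(15/4) = −81/16, g'(15/4) = −7/2, so x₃ = (15/4) − (−81/16)/(−7/2) = 129/56.

129/56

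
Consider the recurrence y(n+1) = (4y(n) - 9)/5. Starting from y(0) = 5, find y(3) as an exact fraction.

-229/125

y(1) = (4·5 - 9)/5 = 11/5.
y(2) = (4·(11/5) - 9)/5 = -1/25.
y(3) = (4·(-1/25) - 9)/5 = -229/125.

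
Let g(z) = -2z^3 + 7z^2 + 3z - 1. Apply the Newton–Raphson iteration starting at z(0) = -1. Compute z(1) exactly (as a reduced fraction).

-12/17

g'(z) = -6z^2 + 14z + 3.
g(-1) = 5, g'(-1) = -17, so z(1) = (-1) - 5/(-17) = -12/17.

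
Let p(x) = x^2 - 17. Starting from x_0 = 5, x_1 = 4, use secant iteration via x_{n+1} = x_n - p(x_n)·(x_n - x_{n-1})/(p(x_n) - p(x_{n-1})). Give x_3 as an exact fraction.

p(5) = 8, p(4) = -1. x_2 = 4 - (-1)·(4 - 5)/((-1) - 8) = 37/9.
p(4) = -1, p(37/9) = -8/81. x_3 = (37/9) - (-8/81)·((37/9) - 4)/((-8/81) - (-1)) = 301/73.

301/73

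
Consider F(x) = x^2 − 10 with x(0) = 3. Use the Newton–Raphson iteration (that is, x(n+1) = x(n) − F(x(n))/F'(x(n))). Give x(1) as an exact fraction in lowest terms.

19/6

F'(x) = 2x.
F(3) = −1, F'(3) = 6, so x(1) = 3 − (−1)/6 = 19/6.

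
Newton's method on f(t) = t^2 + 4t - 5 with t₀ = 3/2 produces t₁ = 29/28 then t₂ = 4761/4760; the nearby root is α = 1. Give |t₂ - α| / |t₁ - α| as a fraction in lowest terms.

1/170

t₁ - α = 29/28 - 1 = 1/28, so |t₁ - α| = 1/28.
t₂ - α = 4761/4760 - 1 = 1/4760, so |t₂ - α| = 1/4760.
Ratio = (1/4760) / (1/28) = 1/170.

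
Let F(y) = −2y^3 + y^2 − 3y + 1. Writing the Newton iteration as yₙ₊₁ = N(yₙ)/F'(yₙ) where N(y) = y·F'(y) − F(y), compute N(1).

F'(y) = −6y^2 + 2y − 3.
N(y) = y·F'(y) − F(y) = y·(−6y^2 + 2y − 3) − (−2y^3 + y^2 − 3y + 1) = −4y^3 + y^2 − 1.
N(1) = −4.

−4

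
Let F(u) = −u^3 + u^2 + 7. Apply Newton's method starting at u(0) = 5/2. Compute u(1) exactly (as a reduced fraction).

F'(u) = −3u^2 + 2u.
F(5/2) = −19/8, F'(5/2) = −55/4, so u(1) = (5/2) − (−19/8)/(−55/4) = 128/55.

128/55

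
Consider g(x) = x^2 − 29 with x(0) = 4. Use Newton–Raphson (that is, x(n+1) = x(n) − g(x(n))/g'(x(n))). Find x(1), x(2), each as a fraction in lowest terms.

x(1) = 45/8, x(2) = 3881/720

g'(x) = 2x.
g(4) = −13, g'(4) = 8, so x(1) = 4 − (−13)/8 = 45/8.
g(45/8) = 169/64, g'(45/8) = 45/4, so x(2) = (45/8) − (169/64)/(45/4) = 3881/720.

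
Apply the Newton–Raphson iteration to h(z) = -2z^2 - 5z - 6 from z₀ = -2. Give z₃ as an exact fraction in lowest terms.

h'(z) = -4z - 5.
h(-2) = -4, h'(-2) = 3, so z₁ = (-2) - (-4)/3 = -2/3.
h(-2/3) = -32/9, h'(-2/3) = -7/3, so z₂ = (-2/3) - (-32/9)/(-7/3) = -46/21.
h(-46/21) = -2048/441, h'(-46/21) = 79/21, so z₃ = (-46/21) - (-2048/441)/(79/21) = -1586/1659.

-1586/1659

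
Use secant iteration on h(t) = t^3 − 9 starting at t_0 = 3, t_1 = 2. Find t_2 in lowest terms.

39/19

h(3) = 18, h(2) = −1. t_2 = 2 − (−1)·(2 − 3)/((−1) − 18) = 39/19.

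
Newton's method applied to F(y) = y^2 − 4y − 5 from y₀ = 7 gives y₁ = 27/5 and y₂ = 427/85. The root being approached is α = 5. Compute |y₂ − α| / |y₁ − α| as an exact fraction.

y₁ − α = 27/5 − 5 = 2/5, so |y₁ − α| = 2/5.
y₂ − α = 427/85 − 5 = 2/85, so |y₂ − α| = 2/85.
Ratio = (2/85) / (2/5) = 1/17.

1/17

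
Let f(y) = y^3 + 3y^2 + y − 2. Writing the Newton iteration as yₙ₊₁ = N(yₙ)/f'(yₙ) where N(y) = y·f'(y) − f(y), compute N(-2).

−2

f'(y) = 3y^2 + 6y + 1.
N(y) = y·f'(y) − f(y) = y·(3y^2 + 6y + 1) − (y^3 + 3y^2 + y − 2) = 2y^3 + 3y^2 + 2.
N(-2) = −2.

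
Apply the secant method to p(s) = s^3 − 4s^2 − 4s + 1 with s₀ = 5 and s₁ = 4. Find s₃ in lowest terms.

p(5) = 6, p(4) = −15. s₂ = 4 − (−15)·(4 − 5)/((−15) − 6) = 33/7.
p(4) = −15, p(33/7) = −680/343. s₃ = (33/7) − (−680/343)·((33/7) − 4)/((−680/343) − (−15)) = 4307/893.

4307/893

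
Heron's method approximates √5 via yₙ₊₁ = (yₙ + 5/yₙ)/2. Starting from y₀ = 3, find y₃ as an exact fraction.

2207/987

y₁ = (3 + 5/3)/2 = 7/3.
y₂ = (7/3 + 5/(7/3))/2 = 47/21.
y₃ = (47/21 + 5/(47/21))/2 = 2207/987.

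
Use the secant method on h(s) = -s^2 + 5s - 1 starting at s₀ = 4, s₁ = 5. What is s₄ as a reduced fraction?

551/115

h(4) = 3, h(5) = -1. s₂ = 5 - (-1)·(5 - 4)/((-1) - 3) = 19/4.
h(5) = -1, h(19/4) = 3/16. s₃ = (19/4) - (3/16)·((19/4) - 5)/((3/16) - (-1)) = 91/19.
h(19/4) = 3/16, h(91/19) = 3/361. s₄ = (91/19) - (3/361)·((91/19) - (19/4))/((3/361) - (3/16)) = 551/115.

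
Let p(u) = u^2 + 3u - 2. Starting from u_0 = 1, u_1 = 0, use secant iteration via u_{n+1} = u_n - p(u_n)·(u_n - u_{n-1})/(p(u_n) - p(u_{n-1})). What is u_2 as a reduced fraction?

1/2

p(1) = 2, p(0) = -2. u_2 = 0 - (-2)·(0 - 1)/((-2) - 2) = 1/2.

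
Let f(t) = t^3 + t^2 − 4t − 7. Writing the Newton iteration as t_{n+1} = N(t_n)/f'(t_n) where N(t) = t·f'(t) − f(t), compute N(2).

27

f'(t) = 3t^2 + 2t − 4.
N(t) = t·f'(t) − f(t) = t·(3t^2 + 2t − 4) − (t^3 + t^2 − 4t − 7) = 2t^3 + t^2 + 7.
N(2) = 27.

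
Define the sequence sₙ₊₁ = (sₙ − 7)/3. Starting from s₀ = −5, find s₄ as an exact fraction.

s₁ = ((−5) − 7)/3 = −4.
s₂ = ((−4) − 7)/3 = −11/3.
s₃ = ((−11/3) − 7)/3 = −32/9.
s₄ = ((−32/9) − 7)/3 = −95/27.

−95/27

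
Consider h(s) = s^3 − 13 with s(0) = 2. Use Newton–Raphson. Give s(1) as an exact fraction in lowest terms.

h'(s) = 3s^2.
h(2) = −5, h'(2) = 12, so s(1) = 2 − (−5)/12 = 29/12.

29/12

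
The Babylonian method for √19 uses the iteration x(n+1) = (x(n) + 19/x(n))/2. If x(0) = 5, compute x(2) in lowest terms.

959/220

x(1) = (5 + 19/5)/2 = 22/5.
x(2) = (22/5 + 19/(22/5))/2 = 959/220.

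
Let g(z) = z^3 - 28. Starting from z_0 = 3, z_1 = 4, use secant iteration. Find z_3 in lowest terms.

g(3) = -1, g(4) = 36. z_2 = 4 - 36·(4 - 3)/(36 - (-1)) = 112/37.
g(4) = 36, g(112/37) = -13356/50653. z_3 = (112/37) - (-13356/50653)·((112/37) - 4)/((-13356/50653) - 36) = 12901/4252.

12901/4252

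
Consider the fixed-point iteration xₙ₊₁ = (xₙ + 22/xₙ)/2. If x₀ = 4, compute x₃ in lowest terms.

x₁ = (4 + 22/4)/2 = 19/4.
x₂ = (19/4 + 22/(19/4))/2 = 713/152.
x₃ = (713/152 + 22/(713/152))/2 = 1016657/216752.

1016657/216752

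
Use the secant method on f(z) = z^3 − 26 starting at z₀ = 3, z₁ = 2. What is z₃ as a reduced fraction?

f(3) = 1, f(2) = −18. z₂ = 2 − (−18)·(2 − 3)/((−18) − 1) = 56/19.
f(2) = −18, f(56/19) = −2718/6859. z₃ = (56/19) − (−2718/6859)·((56/19) − 2)/((−2718/6859) − (−18)) = 3319/1118.

3319/1118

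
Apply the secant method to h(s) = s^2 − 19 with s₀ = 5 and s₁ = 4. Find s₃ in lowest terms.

109/25

h(5) = 6, h(4) = −3. s₂ = 4 − (−3)·(4 − 5)/((−3) − 6) = 13/3.
h(4) = −3, h(13/3) = −2/9. s₃ = (13/3) − (−2/9)·((13/3) − 4)/((−2/9) − (−3)) = 109/25.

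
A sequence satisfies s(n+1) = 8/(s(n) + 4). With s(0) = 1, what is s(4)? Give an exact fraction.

s(1) = 8/(1 + 4) = 8/5.
s(2) = 8/(8/5 + 4) = 10/7.
s(3) = 8/(10/7 + 4) = 28/19.
s(4) = 8/(28/19 + 4) = 19/13.

19/13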